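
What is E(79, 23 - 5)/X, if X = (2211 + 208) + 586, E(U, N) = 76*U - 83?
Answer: 5921/3005 ≈ 1.9704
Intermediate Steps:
E(U, N) = -83 + 76*U
X = 3005 (X = 2419 + 586 = 3005)
E(79, 23 - 5)/X = (-83 + 76*79)/3005 = (-83 + 6004)*(1/3005) = 5921*(1/3005) = 5921/3005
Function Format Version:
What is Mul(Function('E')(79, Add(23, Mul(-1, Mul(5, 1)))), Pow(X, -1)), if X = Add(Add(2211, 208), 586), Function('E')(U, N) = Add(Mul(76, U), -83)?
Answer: Rational(5921, 3005) ≈ 1.9704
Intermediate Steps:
Function('E')(U, N) = Add(-83, Mul(76, U))
X = 3005 (X = Add(2419, 586) = 3005)
Mul(Function('E')(79, Add(23, Mul(-1, Mul(5, 1)))), Pow(X, -1)) = Mul(Add(-83, Mul(76, 79)), Pow(3005, -1)) = Mul(Add(-83, 6004), Rational(1, 3005)) = Mul(5921, Rational(1, 3005)) = Rational(5921, 3005)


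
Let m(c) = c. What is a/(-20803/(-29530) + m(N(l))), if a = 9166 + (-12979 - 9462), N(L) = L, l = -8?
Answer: 392010750/215437 ≈ 1819.6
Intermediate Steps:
a = -13275 (a = 9166 - 22441 = -13275)
a/(-20803/(-29530) + m(N(l))) = -13275/(-20803/(-29530) - 8) = -13275/(-20803*(-1/29530) - 8) = -13275/(20803/29530 - 8) = -13275/(-215437/29530) = -13275*(-29530/215437) = 392010750/215437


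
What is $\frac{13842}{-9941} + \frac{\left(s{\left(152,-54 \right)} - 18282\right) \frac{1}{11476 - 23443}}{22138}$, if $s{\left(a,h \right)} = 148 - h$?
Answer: $- \frac{1833459145126}{1316811929343} \approx -1.3923$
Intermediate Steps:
$\frac{13842}{-9941} + \frac{\left(s{\left(152,-54 \right)} - 18282\right) \frac{1}{11476 - 23443}}{22138} = \frac{13842}{-9941} + \frac{\left(\left(148 - -54\right) - 18282\right) \frac{1}{11476 - 23443}}{22138} = 13842 \left(- \frac{1}{9941}\right) + \frac{\left(148 + 54\right) - 18282}{-11967} \cdot \frac{1}{22138} = - \frac{13842}{9941} + \left(202 - 18282\right) \left(- \frac{1}{11967}\right) \frac{1}{22138} = - \frac{13842}{9941} + \left(-18080\right) \left(- \frac{1}{11967}\right) \frac{1}{22138} = - \frac{13842}{9941} + \frac{18080}{11967} \cdot \frac{1}{22138} = - \frac{13842}{9941} + \frac{9040}{132462723} = - \frac{1833459145126}{1316811929343}$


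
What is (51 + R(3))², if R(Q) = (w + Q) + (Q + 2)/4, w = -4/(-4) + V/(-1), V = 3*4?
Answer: 31329/16 ≈ 1958.1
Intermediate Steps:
V = 12
w = -11 (w = -4/(-4) + 12/(-1) = -4*(-¼) + 12*(-1) = 1 - 12 = -11)
R(Q) = -21/2 + 5*Q/4 (R(Q) = (-11 + Q) + (Q + 2)/4 = (-11 + Q) + (2 + Q)*(¼) = (-11 + Q) + (½ + Q/4) = -21/2 + 5*Q/4)
(51 + R(3))² = (51 + (-21/2 + (5/4)*3))² = (51 + (-21/2 + 15/4))² = (51 - 27/4)² = (177/4)² = 31329/16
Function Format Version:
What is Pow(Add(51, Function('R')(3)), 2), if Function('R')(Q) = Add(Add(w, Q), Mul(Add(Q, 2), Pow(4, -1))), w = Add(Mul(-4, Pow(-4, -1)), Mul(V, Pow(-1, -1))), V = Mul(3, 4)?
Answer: Rational(31329, 16) ≈ 1958.1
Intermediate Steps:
V = 12
w = -11 (w = Add(Mul(-4, Pow(-4, -1)), Mul(12, Pow(-1, -1))) = Add(Mul(-4, Rational(-1, 4)), Mul(12, -1)) = Add(1, -12) = -11)
Function('R')(Q) = Add(Rational(-21, 2), Mul(Rational(5, 4), Q)) (Function('R')(Q) = Add(Add(-11, Q), Mul(Add(Q, 2), Pow(4, -1))) = Add(Add(-11, Q), Mul(Add(2, Q), Rational(1, 4))) = Add(Add(-11, Q), Add(Rational(1, 2), Mul(Rational(1, 4), Q))) = Add(Rational(-21, 2), Mul(Rational(5, 4), Q)))
Pow(Add(51, Function('R')(3)), 2) = Pow(Add(51, Add(Rational(-21, 2), Mul(Rational(5, 4), 3))), 2) = Pow(Add(51, Add(Rational(-21, 2), Rational(15, 4))), 2) = Pow(Add(51, Rational(-27, 4)), 2) = Pow(Rational(177, 4), 2) = Rational(31329, 16)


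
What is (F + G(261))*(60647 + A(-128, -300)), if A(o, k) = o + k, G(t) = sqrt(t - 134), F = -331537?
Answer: -19964826603 + 60219*sqrt(127) ≈ -1.9964e+10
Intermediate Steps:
G(t) = sqrt(-134 + t)
A(o, k) = k + o
(F + G(261))*(60647 + A(-128, -300)) = (-331537 + sqrt(-134 + 261))*(60647 + (-300 - 128)) = (-331537 + sqrt(127))*(60647 - 428) = (-331537 + sqrt(127))*60219 = -19964826603 + 60219*sqrt(127)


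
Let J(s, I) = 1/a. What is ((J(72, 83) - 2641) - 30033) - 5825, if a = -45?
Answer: -1732456/45 ≈ -38499.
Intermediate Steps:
J(s, I) = -1/45 (J(s, I) = 1/(-45) = -1/45)
((J(72, 83) - 2641) - 30033) - 5825 = ((-1/45 - 2641) - 30033) - 5825 = (-118846/45 - 30033) - 5825 = -1470331/45 - 5825 = -1732456/45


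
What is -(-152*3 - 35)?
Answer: 491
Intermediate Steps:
-(-152*3 - 35) = -(-456 - 35) = -1*(-491) = 491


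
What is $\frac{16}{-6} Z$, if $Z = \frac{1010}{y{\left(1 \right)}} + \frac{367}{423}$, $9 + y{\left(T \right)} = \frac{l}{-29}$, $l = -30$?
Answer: $\frac{32813048}{97713} \approx 335.81$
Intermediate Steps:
$y{\left(T \right)} = - \frac{231}{29}$ ($y{\left(T \right)} = -9 - \frac{30}{-29} = -9 - - \frac{30}{29} = -9 + \frac{30}{29} = - \frac{231}{29}$)
$Z = - \frac{4101631}{32571}$ ($Z = \frac{1010}{- \frac{231}{29}} + \frac{367}{423} = 1010 \left(- \frac{29}{231}\right) + 367 \cdot \frac{1}{423} = - \frac{29290}{231} + \frac{367}{423} = - \frac{4101631}{32571} \approx -125.93$)
$\frac{16}{-6} Z = \frac{16}{-6} \left(- \frac{4101631}{32571}\right) = 16 \left(- \frac{1}{6}\right) \left(- \frac{4101631}{32571}\right) = \left(- \frac{8}{3}\right) \left(- \frac{4101631}{32571}\right) = \frac{32813048}{97713}$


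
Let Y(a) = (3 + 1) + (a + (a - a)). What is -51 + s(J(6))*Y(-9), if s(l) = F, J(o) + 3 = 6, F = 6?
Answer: -81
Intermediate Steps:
J(o) = 3 (J(o) = -3 + 6 = 3)
s(l) = 6
Y(a) = 4 + a (Y(a) = 4 + (a + 0) = 4 + a)
-51 + s(J(6))*Y(-9) = -51 + 6*(4 - 9) = -51 + 6*(-5) = -51 - 30 = -81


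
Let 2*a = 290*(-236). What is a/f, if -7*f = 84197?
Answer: 239540/84197 ≈ 2.8450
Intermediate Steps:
f = -84197/7 (f = -⅐*84197 = -84197/7 ≈ -12028.)
a = -34220 (a = (290*(-236))/2 = (½)*(-68440) = -34220)
a/f = -34220/(-84197/7) = -34220*(-7/84197) = 239540/84197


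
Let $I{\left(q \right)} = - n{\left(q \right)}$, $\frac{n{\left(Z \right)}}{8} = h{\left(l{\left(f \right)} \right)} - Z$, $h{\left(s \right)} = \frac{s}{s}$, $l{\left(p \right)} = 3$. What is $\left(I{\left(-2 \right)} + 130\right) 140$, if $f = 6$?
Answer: $14840$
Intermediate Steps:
$h{\left(s \right)} = 1$
$n{\left(Z \right)} = 8 - 8 Z$ ($n{\left(Z \right)} = 8 \left(1 - Z\right) = 8 - 8 Z$)
$I{\left(q \right)} = -8 + 8 q$ ($I{\left(q \right)} = - (8 - 8 q) = -8 + 8 q$)
$\left(I{\left(-2 \right)} + 130\right) 140 = \left(\left(-8 + 8 \left(-2\right)\right) + 130\right) 140 = \left(\left(-8 - 16\right) + 130\right) 140 = \left(-24 + 130\right) 140 = 106 \cdot 140 = 14840$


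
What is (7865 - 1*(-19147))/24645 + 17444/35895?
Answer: 93300208/58975485 ≈ 1.5820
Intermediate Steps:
(7865 - 1*(-19147))/24645 + 17444/35895 = (7865 + 19147)*(1/24645) + 17444*(1/35895) = 27012*(1/24645) + 17444/35895 = 9004/8215 + 17444/35895 = 93300208/58975485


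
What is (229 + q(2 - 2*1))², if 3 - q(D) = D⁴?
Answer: 53824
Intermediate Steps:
q(D) = 3 - D⁴
(229 + q(2 - 2*1))² = (229 + (3 - (2 - 2*1)⁴))² = (229 + (3 - (2 - 2)⁴))² = (229 + (3 - 1*0⁴))² = (229 + (3 - 1*0))² = (229 + (3 + 0))² = (229 + 3)² = 232² = 53824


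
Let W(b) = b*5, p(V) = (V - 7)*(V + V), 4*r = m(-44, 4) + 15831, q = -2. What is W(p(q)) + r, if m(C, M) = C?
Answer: 16507/4 ≈ 4126.8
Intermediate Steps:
r = 15787/4 (r = (-44 + 15831)/4 = (1/4)*15787 = 15787/4 ≈ 3946.8)
p(V) = 2*V*(-7 + V) (p(V) = (-7 + V)*(2*V) = 2*V*(-7 + V))
W(b) = 5*b
W(p(q)) + r = 5*(2*(-2)*(-7 - 2)) + 15787/4 = 5*(2*(-2)*(-9)) + 15787/4 = 5*36 + 15787/4 = 180 + 15787/4 = 16507/4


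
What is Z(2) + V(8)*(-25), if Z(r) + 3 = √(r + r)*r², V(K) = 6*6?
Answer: -895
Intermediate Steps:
V(K) = 36
Z(r) = -3 + √2*r^(5/2) (Z(r) = -3 + √(r + r)*r² = -3 + √(2*r)*r² = -3 + (√2*√r)*r² = -3 + √2*r^(5/2))
Z(2) + V(8)*(-25) = (-3 + √2*2^(5/2)) + 36*(-25) = (-3 + √2*(4*√2)) - 900 = (-3 + 8) - 900 = 5 - 900 = -895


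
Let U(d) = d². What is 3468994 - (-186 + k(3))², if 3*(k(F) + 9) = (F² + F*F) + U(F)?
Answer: 3434398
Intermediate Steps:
k(F) = -9 + F² (k(F) = -9 + ((F² + F*F) + F²)/3 = -9 + ((F² + F²) + F²)/3 = -9 + (2*F² + F²)/3 = -9 + (3*F²)/3 = -9 + F²)
3468994 - (-186 + k(3))² = 3468994 - (-186 + (-9 + 3²))² = 3468994 - (-186 + (-9 + 9))² = 3468994 - (-186 + 0)² = 3468994 - 1*(-186)² = 3468994 - 1*34596 = 3468994 - 34596 = 3434398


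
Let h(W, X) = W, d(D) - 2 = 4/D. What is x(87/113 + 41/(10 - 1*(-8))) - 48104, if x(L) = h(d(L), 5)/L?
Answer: -1848479552348/38427601 ≈ -48103.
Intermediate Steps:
d(D) = 2 + 4/D
x(L) = (2 + 4/L)/L
x(87/113 + 41/(10 - 1*(-8))) - 48104 = 2*(2 + (87/113 + 41/(10 - 1*(-8))))/(87/113 + 41/(10 - 1*(-8)))² - 48104 = 2*(2 + (87*(1/113) + 41/(10 + 8)))/(87*(1/113) + 41/(10 + 8))² - 48104 = 2*(2 + (87/113 + 41/18))/(87/113 + 41/18)² - 48104 = 2*(2 + 6199/2034)/(6199/2034)² - 48104 = 2*(4137156/38427601)*(10267/2034) - 48104 = 41766156/38427601 - 48104 = -1848479552348/38427601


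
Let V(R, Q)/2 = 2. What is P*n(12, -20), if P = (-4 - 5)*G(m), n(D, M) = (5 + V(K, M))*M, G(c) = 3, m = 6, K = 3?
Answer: 4860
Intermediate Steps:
V(R, Q) = 4 (V(R, Q) = 2*2 = 4)
n(D, M) = 9*M (n(D, M) = (5 + 4)*M = 9*M)
P = -27 (P = (-4 - 5)*3 = -9*3 = -27)
P*n(12, -20) = -243*(-20) = -27*(-180) = 4860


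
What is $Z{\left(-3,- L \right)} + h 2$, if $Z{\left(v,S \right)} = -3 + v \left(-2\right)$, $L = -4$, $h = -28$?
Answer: $-53$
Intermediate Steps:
$Z{\left(v,S \right)} = -3 - 2 v$
$Z{\left(-3,- L \right)} + h 2 = \left(-3 - -6\right) - 56 = \left(-3 + 6\right) - 56 = 3 - 56 = -53$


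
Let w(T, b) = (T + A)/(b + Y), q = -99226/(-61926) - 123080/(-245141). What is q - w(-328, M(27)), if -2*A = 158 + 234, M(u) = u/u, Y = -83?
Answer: -1333761439753/311202332103 ≈ -4.2858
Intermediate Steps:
M(u) = 1
A = -196 (A = -(158 + 234)/2 = -½*392 = -196)
q = 15973106473/7590300783 (q = -99226*(-1/61926) - 123080*(-1/245141) = 49613/30963 + 123080/245141 = 15973106473/7590300783 ≈ 2.1044)
w(T, b) = (-196 + T)/(-83 + b) (w(T, b) = (T - 196)/(b - 83) = (-196 + T)/(-83 + b))
q - w(-328, M(27)) = 15973106473/7590300783 - (-196 - 328)/(-83 + 1) = 15973106473/7590300783 - (-524)/(-82) = 15973106473/7590300783 - (-1)*(-524)/82 = 15973106473/7590300783 - 1*262/41 = 15973106473/7590300783 - 262/41 = -1333761439753/311202332103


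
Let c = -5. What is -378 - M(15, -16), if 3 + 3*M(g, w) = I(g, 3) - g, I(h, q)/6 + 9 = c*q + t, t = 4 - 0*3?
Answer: -332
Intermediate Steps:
t = 4 (t = 4 - 1*0 = 4 + 0 = 4)
I(h, q) = -30 - 30*q (I(h, q) = -54 + 6*(-5*q + 4) = -54 + 6*(4 - 5*q) = -54 + (24 - 30*q) = -30 - 30*q)
M(g, w) = -41 - g/3 (M(g, w) = -1 + ((-30 - 30*3) - g)/3 = -1 + ((-30 - 90) - g)/3 = -1 + (-120 - g)/3 = -1 + (-40 - g/3) = -41 - g/3)
-378 - M(15, -16) = -378 - (-41 - 1/3*15) = -378 - (-41 - 5) = -378 - 1*(-46) = -378 + 46 = -332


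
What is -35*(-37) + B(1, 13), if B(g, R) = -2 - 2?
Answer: 1291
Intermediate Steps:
B(g, R) = -4
-35*(-37) + B(1, 13) = -35*(-37) - 4 = 1295 - 4 = 1291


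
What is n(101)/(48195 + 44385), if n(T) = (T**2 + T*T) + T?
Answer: 20503/92580 ≈ 0.22146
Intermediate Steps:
n(T) = T + 2*T**2 (n(T) = (T**2 + T**2) + T = 2*T**2 + T = T + 2*T**2)
n(101)/(48195 + 44385) = (101*(1 + 2*101))/(48195 + 44385) = (101*(1 + 202))/92580 = (101*203)*(1/92580) = 20503*(1/92580) = 20503/92580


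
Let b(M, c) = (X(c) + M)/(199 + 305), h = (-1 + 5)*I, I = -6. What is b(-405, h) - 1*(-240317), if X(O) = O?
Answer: 40373113/168 ≈ 2.4032e+5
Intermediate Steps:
h = -24 (h = (-1 + 5)*(-6) = 4*(-6) = -24)
b(M, c) = M/504 + c/504 (b(M, c) = (c + M)/(199 + 305) = (M + c)/504 = (M + c)*(1/504) = M/504 + c/504)
b(-405, h) - 1*(-240317) = ((1/504)*(-405) + (1/504)*(-24)) - 1*(-240317) = (-45/56 - 1/21) + 240317 = -143/168 + 240317 = 40373113/168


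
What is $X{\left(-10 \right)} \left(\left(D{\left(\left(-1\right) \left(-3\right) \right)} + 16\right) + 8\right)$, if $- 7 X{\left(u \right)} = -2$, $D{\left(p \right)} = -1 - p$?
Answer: $\frac{40}{7} \approx 5.7143$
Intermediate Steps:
$X{\left(u \right)} = \frac{2}{7}$ ($X{\left(u \right)} = \left(- \frac{1}{7}\right) \left(-2\right) = \frac{2}{7}$)
$X{\left(-10 \right)} \left(\left(D{\left(\left(-1\right) \left(-3\right) \right)} + 16\right) + 8\right) = \frac{2 \left(\left(\left(-1 - \left(-1\right) \left(-3\right)\right) + 16\right) + 8\right)}{7} = \frac{2 \left(\left(\left(-1 - 3\right) + 16\right) + 8\right)}{7} = \frac{2 \left(\left(-4 + 16\right) + 8\right)}{7} = \frac{2 \left(12 + 8\right)}{7} = \frac{2}{7} \cdot 20 = \frac{40}{7}$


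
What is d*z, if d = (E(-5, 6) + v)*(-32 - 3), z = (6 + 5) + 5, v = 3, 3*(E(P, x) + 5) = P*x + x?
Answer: 5600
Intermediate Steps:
E(P, x) = -5 + x/3 + P*x/3 (E(P, x) = -5 + (P*x + x)/3 = -5 + (x + P*x)/3 = -5 + (x/3 + P*x/3) = -5 + x/3 + P*x/3)
z = 16 (z = 11 + 5 = 16)
d = 350 (d = ((-5 + (⅓)*6 + (⅓)*(-5)*6) + 3)*(-32 - 3) = ((-5 + 2 - 10) + 3)*(-35) = (-13 + 3)*(-35) = -10*(-35) = 350)
d*z = 350*16 = 5600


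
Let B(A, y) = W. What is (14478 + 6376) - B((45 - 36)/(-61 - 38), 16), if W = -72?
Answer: 20926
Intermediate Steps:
B(A, y) = -72
(14478 + 6376) - B((45 - 36)/(-61 - 38), 16) = (14478 + 6376) - 1*(-72) = 20854 + 72 = 20926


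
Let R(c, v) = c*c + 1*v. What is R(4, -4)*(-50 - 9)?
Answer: -708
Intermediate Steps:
R(c, v) = v + c² (R(c, v) = c² + v = v + c²)
R(4, -4)*(-50 - 9) = (-4 + 4²)*(-50 - 9) = (-4 + 16)*(-59) = 12*(-59) = -708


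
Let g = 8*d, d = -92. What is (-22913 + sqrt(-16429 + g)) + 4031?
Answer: -18882 + I*sqrt(17165) ≈ -18882.0 + 131.02*I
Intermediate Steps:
g = -736 (g = 8*(-92) = -736)
(-22913 + sqrt(-16429 + g)) + 4031 = (-22913 + sqrt(-16429 - 736)) + 4031 = (-22913 + sqrt(-17165)) + 4031 = (-22913 + I*sqrt(17165)) + 4031 = -18882 + I*sqrt(17165)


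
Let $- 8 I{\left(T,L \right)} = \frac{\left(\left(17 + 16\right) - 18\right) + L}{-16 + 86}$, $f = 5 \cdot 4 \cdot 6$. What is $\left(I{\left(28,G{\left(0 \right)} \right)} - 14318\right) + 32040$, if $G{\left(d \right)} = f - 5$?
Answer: $\frac{992419}{56} \approx 17722.0$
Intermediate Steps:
$f = 120$ ($f = 20 \cdot 6 = 120$)
$G{\left(d \right)} = 115$ ($G{\left(d \right)} = 120 - 5 = 115$)
$I{\left(T,L \right)} = - \frac{3}{112} - \frac{L}{560}$ ($I{\left(T,L \right)} = - \frac{\left(\left(\left(17 + 16\right) - 18\right) + L\right) \frac{1}{-16 + 86}}{8} = - \frac{\left(\left(33 - 18\right) + L\right) \frac{1}{70}}{8} = - \frac{\left(15 + L\right) \frac{1}{70}}{8} = - \frac{\frac{3}{14} + \frac{L}{70}}{8} = - \frac{3}{112} - \frac{L}{560}$)
$\left(I{\left(28,G{\left(0 \right)} \right)} - 14318\right) + 32040 = \left(\left(- \frac{3}{112} - \frac{23}{112}\right) - 14318\right) + 32040 = \left(- \frac{13}{56} - 14318\right) + 32040 = - \frac{801821}{56} + 32040 = \frac{992419}{56}$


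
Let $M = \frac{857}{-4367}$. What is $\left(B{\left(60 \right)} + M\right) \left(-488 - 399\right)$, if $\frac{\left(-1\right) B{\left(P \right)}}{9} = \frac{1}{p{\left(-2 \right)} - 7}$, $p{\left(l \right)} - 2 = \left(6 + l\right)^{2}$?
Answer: $\frac{3929410}{4367} \approx 899.8$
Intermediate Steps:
$p{\left(l \right)} = 2 + \left(6 + l\right)^{2}$
$M = - \frac{857}{4367}$ ($M = 857 \left(- \frac{1}{4367}\right) = - \frac{857}{4367} \approx -0.19624$)
$B{\left(P \right)} = - \frac{9}{11}$ ($B{\left(P \right)} = - \frac{9}{\left(2 + \left(6 - 2\right)^{2}\right) - 7} = - \frac{9}{\left(2 + 4^{2}\right) - 7} = - \frac{9}{\left(2 + 16\right) - 7} = - \frac{9}{18 - 7} = - \frac{9}{11}$)
$\left(B{\left(60 \right)} + M\right) \left(-488 - 399\right) = \left(- \frac{9}{11} - \frac{857}{4367}\right) \left(-488 - 399\right) = \left(- \frac{4430}{4367}\right) \left(-887\right) = \frac{3929410}{4367}$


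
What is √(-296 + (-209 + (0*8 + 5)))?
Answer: 10*I*√5 ≈ 22.361*I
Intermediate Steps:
√(-296 + (-209 + (0*8 + 5))) = √(-296 + (-209 + (0 + 5))) = √(-296 + (-209 + 5)) = √(-296 - 204) = √(-500) = 10*I*√5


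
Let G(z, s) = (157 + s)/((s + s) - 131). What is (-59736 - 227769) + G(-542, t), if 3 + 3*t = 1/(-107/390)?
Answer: -4166251517/14491 ≈ -2.8751e+5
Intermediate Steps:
t = -237/107 (t = -1 + 1/(3*((-107/390))) = -1 + 1/(3*((-107*1/390))) = -1 + 1/(3*(-107/390)) = -1 + (1/3)*(-390/107) = -1 - 130/107 = -237/107 ≈ -2.2150)
G(z, s) = (157 + s)/(-131 + 2*s) (G(z, s) = (157 + s)/(2*s - 131) = (157 + s)/(-131 + 2*s))
(-59736 - 227769) + G(-542, t) = (-59736 - 227769) + (157 - 237/107)/(-131 + 2*(-237/107)) = -287505 + (16562/107)/(-131 - 474/107) = -287505 + (16562/107)/(-14491/107) = -287505 - 107/14491*16562/107 = -287505 - 16562/14491 = -4166251517/14491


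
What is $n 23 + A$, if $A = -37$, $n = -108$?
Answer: $-2521$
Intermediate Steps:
$n 23 + A = \left(-108\right) 23 - 37 = -2484 - 37 = -2521$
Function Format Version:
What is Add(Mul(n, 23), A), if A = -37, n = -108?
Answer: -2521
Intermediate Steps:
Add(Mul(n, 23), A) = Add(Mul(-108, 23), -37) = Add(-2484, -37) = -2521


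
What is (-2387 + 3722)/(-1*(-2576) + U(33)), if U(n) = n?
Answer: 1335/2609 ≈ 0.51169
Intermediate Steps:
(-2387 + 3722)/(-1*(-2576) + U(33)) = (-2387 + 3722)/(-1*(-2576) + 33) = 1335/(2576 + 33) = 1335/2609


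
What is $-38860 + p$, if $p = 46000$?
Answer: $7140$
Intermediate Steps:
$-38860 + p = -38860 + 46000 = 7140$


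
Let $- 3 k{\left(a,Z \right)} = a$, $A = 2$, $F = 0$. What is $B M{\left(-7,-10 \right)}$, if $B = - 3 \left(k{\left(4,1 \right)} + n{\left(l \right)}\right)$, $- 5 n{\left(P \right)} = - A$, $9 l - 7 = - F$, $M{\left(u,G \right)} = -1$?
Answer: $- \frac{14}{5} \approx -2.8$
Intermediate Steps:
$k{\left(a,Z \right)} = - \frac{a}{3}$
$l = \frac{7}{9}$ ($l = \frac{7}{9} + \frac{\left(-1\right) 0}{9} = \frac{7}{9} + \frac{1}{9} \cdot 0 = \frac{7}{9} + 0 = \frac{7}{9} \approx 0.77778$)
$n{\left(P \right)} = \frac{2}{5}$ ($n{\left(P \right)} = - \frac{\left(-1\right) 2}{5} = \left(- \frac{1}{5}\right) \left(-2\right) = \frac{2}{5}$)
$B = \frac{14}{5}$ ($B = - 3 \left(\left(- \frac{1}{3}\right) 4 + \frac{2}{5}\right) = - 3 \left(- \frac{4}{3} + \frac{2}{5}\right) = \left(-3\right) \left(- \frac{14}{15}\right) = \frac{14}{5} \approx 2.8$)
$B M{\left(-7,-10 \right)} = \frac{14}{5} \left(-1\right) = - \frac{14}{5}$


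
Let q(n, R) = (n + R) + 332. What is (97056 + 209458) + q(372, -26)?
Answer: 307192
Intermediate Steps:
q(n, R) = 332 + R + n (q(n, R) = (R + n) + 332 = 332 + R + n)
(97056 + 209458) + q(372, -26) = (97056 + 209458) + (332 - 26 + 372) = 306514 + 678 = 307192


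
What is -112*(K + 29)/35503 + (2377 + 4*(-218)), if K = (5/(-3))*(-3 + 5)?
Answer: 160287421/106509 ≈ 1504.9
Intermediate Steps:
K = -10/3 (K = (5*(-⅓))*2 = -5/3*2 = -10/3 ≈ -3.3333)
-112*(K + 29)/35503 + (2377 + 4*(-218)) = -112*(-10/3 + 29)/35503 + (2377 + 4*(-218)) = -112*77/3*(1/35503) + (2377 - 872) = -8624/3*1/35503 + 1505 = -8624/106509 + 1505 = 160287421/106509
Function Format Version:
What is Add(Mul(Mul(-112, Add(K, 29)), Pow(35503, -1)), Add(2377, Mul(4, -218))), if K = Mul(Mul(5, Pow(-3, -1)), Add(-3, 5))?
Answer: Rational(160287421, 106509) ≈ 1504.9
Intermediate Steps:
K = Rational(-10, 3) (K = Mul(Mul(5, Rational(-1, 3)), 2) = Mul(Rational(-5, 3), 2) = Rational(-10, 3) ≈ -3.3333)
Add(Mul(Mul(-112, Add(K, 29)), Pow(35503, -1)), Add(2377, Mul(4, -218))) = Add(Mul(Mul(-112, Add(Rational(-10, 3), 29)), Pow(35503, -1)), Add(2377, Mul(4, -218))) = Add(Mul(Mul(-112, Rational(77, 3)), Rational(1, 35503)), Add(2377, -872)) = Add(Mul(Rational(-8624, 3), Rational(1, 35503)), 1505) = Add(Rational(-8624, 106509), 1505) = Rational(160287421, 106509)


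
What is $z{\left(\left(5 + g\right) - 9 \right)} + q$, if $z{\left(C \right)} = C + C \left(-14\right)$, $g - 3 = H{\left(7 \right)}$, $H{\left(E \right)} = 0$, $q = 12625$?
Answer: $12638$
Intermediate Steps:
$g = 3$ ($g = 3 + 0 = 3$)
$z{\left(C \right)} = - 13 C$ ($z{\left(C \right)} = C - 14 C = - 13 C$)
$z{\left(\left(5 + g\right) - 9 \right)} + q = - 13 \left(\left(5 + 3\right) - 9\right) + 12625 = - 13 \left(8 - 9\right) + 12625 = \left(-13\right) \left(-1\right) + 12625 = 13 + 12625 = 12638$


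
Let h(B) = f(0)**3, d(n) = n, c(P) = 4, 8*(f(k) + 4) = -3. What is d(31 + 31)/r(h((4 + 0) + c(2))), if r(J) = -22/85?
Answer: -2635/11 ≈ -239.55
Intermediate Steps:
f(k) = -35/8 (f(k) = -4 + (1/8)*(-3) = -4 - 3/8 = -35/8)
h(B) = -42875/512 (h(B) = (-35/8)**3 = -42875/512)
r(J) = -22/85 (r(J) = -22*1/85 = -22/85)
d(31 + 31)/r(h((4 + 0) + c(2))) = (31 + 31)/(-22/85) = 62*(-85/22) = -2635/11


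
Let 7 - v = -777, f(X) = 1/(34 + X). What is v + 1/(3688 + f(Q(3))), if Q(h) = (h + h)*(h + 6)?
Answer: 254443368/324545 ≈ 784.00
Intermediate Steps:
Q(h) = 2*h*(6 + h) (Q(h) = (2*h)*(6 + h) = 2*h*(6 + h))
v = 784 (v = 7 - 1*(-777) = 7 + 777 = 784)
v + 1/(3688 + f(Q(3))) = 784 + 1/(3688 + 1/(34 + 2*3*(6 + 3))) = 784 + 1/(3688 + 1/(34 + 2*3*9)) = 784 + 1/(3688 + 1/(34 + 54)) = 784 + 1/(3688 + 1/88) = 784 + 1/(324545/88) = 784 + 88/324545 = 254443368/324545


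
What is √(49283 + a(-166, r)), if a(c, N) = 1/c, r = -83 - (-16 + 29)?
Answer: √1358042182/166 ≈ 222.00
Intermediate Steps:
r = -96 (r = -83 - 1*13 = -83 - 13 = -96)
√(49283 + a(-166, r)) = √(49283 + 1/(-166)) = √(49283 - 1/166) = √(8180977/166) = √1358042182/166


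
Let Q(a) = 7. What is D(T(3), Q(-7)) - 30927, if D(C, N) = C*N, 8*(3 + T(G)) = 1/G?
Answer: -742745/24 ≈ -30948.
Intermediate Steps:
T(G) = -3 + 1/(8*G)
D(T(3), Q(-7)) - 30927 = (-3 + (⅛)/3)*7 - 30927 = (-3 + (⅛)*(⅓))*7 - 30927 = (-3 + 1/24)*7 - 30927 = -71/24*7 - 30927 = -497/24 - 30927 = -742745/24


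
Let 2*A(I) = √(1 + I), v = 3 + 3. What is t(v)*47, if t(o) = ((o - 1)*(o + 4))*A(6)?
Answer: 1175*√7 ≈ 3108.8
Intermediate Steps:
v = 6
A(I) = √(1 + I)/2
t(o) = √7*(-1 + o)*(4 + o)/2 (t(o) = ((o - 1)*(o + 4))*(√(1 + 6)/2) = ((-1 + o)*(4 + o))*(√7/2) = √7*(-1 + o)*(4 + o)/2)
t(v)*47 = (√7*(-4 + 6² + 3*6)/2)*47 = (√7*(-4 + 36 + 18)/2)*47 = ((½)*√7*50)*47 = (25*√7)*47 = 1175*√7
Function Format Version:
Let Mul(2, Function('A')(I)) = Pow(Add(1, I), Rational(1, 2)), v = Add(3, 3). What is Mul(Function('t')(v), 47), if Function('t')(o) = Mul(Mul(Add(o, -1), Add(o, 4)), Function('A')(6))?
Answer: Mul(1175, Pow(7, Rational(1, 2))) ≈ 3108.8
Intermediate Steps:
v = 6
Function('A')(I) = Mul(Rational(1, 2), Pow(Add(1, I), Rational(1, 2)))
Function('t')(o) = Mul(Rational(1, 2), Pow(7, Rational(1, 2)), Add(-1, o), Add(4, o)) (Function('t')(o) = Mul(Mul(Add(o, -1), Add(o, 4)), Mul(Rational(1, 2), Pow(Add(1, 6), Rational(1, 2)))) = Mul(Mul(Add(-1, o), Add(4, o)), Mul(Rational(1, 2), Pow(7, Rational(1, 2)))) = Mul(Rational(1, 2), Pow(7, Rational(1, 2)), Add(-1, o), Add(4, o)))
Mul(Function('t')(v), 47) = Mul(Mul(Rational(1, 2), Pow(7, Rational(1, 2)), Add(-4, Pow(6, 2), Mul(3, 6))), 47) = Mul(Mul(Rational(1, 2), Pow(7, Rational(1, 2)), Add(-4, 36, 18)), 47) = Mul(Mul(Rational(1, 2), Pow(7, Rational(1, 2)), 50), 47) = Mul(Mul(25, Pow(7, Rational(1, 2))), 47) = Mul(1175, Pow(7, Rational(1, 2)))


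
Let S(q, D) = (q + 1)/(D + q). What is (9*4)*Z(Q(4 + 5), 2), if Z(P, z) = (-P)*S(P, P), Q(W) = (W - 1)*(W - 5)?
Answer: -594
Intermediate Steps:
Q(W) = (-1 + W)*(-5 + W)
S(q, D) = (1 + q)/(D + q)
Z(P, z) = -½ - P/2 (Z(P, z) = (-P)*((1 + P)/(P + P)) = (-P)*((1 + P)/((2*P))) = (-P)*((1/(2*P))*(1 + P)) = (-P)*((1 + P)/(2*P)) = -½ - P/2)
(9*4)*Z(Q(4 + 5), 2) = (9*4)*(-½ - (5 + (4 + 5)² - 6*(4 + 5))/2) = 36*(-½ - (5 + 9² - 6*9)/2) = 36*(-½ - (5 + 81 - 54)/2) = 36*(-½ - ½*32) = 36*(-½ - 16) = 36*(-33/2) = -594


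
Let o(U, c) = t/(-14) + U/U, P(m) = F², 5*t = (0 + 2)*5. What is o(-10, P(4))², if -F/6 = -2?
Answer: 36/49 ≈ 0.73469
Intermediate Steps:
F = 12 (F = -6*(-2) = 12)
t = 2 (t = ((0 + 2)*5)/5 = (2*5)/5 = (⅕)*10 = 2)
P(m) = 144 (P(m) = 12² = 144)
o(U, c) = 6/7 (o(U, c) = 2/(-14) + U/U = 2*(-1/14) + 1 = -⅐ + 1 = 6/7)
o(-10, P(4))² = (6/7)² = 36/49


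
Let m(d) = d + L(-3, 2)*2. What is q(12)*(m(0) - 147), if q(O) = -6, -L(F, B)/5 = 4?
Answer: 1122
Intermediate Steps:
L(F, B) = -20 (L(F, B) = -5*4 = -20)
m(d) = -40 + d (m(d) = d - 20*2 = d - 40 = -40 + d)
q(12)*(m(0) - 147) = -6*((-40 + 0) - 147) = -6*(-40 - 147) = -6*(-187) = 1122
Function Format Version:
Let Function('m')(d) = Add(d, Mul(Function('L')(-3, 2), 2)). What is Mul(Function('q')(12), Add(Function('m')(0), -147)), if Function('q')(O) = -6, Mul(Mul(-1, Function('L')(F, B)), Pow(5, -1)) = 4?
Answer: 1122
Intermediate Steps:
Function('L')(F, B) = -20 (Function('L')(F, B) = Mul(-5, 4) = -20)
Function('m')(d) = Add(-40, d) (Function('m')(d) = Add(d, Mul(-20, 2)) = Add(d, -40) = Add(-40, d))
Mul(Function('q')(12), Add(Function('m')(0), -147)) = Mul(-6, Add(Add(-40, 0), -147)) = Mul(-6, Add(-40, -147)) = Mul(-6, -187) = 1122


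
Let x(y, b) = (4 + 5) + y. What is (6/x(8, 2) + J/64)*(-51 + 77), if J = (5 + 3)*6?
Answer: 975/34 ≈ 28.676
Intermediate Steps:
J = 48 (J = 8*6 = 48)
x(y, b) = 9 + y
(6/x(8, 2) + J/64)*(-51 + 77) = (6/(9 + 8) + 48/64)*(-51 + 77) = (6/17 + 48*(1/64))*26 = (6*(1/17) + ¾)*26 = (6/17 + ¾)*26 = (75/68)*26 = 975/34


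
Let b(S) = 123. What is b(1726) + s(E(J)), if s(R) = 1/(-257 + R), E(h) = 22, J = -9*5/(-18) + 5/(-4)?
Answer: 28904/235 ≈ 123.00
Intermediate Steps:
J = 5/4 (J = -45*(-1/18) + 5*(-¼) = 5/2 - 5/4 = 5/4 ≈ 1.2500)
b(1726) + s(E(J)) = 123 + 1/(-257 + 22) = 123 + 1/(-235) = 123 - 1/235 = 28904/235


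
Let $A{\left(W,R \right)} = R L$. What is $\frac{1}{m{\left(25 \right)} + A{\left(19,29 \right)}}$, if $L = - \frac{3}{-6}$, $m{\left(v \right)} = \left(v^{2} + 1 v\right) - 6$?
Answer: $\frac{2}{1317} \approx 0.0015186$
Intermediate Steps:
$m{\left(v \right)} = -6 + v + v^{2}$ ($m{\left(v \right)} = \left(v^{2} + v\right) - 6 = \left(v + v^{2}\right) - 6 = -6 + v + v^{2}$)
$L = \frac{1}{2}$ ($L = - \frac{3 \left(-1\right)}{6} = \left(-1\right) \left(- \frac{1}{2}\right) = \frac{1}{2} \approx 0.5$)
$A{\left(W,R \right)} = \frac{R}{2}$ ($A{\left(W,R \right)} = R \frac{1}{2} = \frac{R}{2}$)
$\frac{1}{m{\left(25 \right)} + A{\left(19,29 \right)}} = \frac{1}{\left(-6 + 25 + 25^{2}\right) + \frac{1}{2} \cdot 29} = \frac{1}{\left(-6 + 25 + 625\right) + \frac{29}{2}} = \frac{1}{644 + \frac{29}{2}} = \frac{1}{\frac{1317}{2}} = \frac{2}{1317}$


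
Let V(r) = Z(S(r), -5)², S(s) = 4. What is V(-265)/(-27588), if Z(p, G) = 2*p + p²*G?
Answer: -432/2299 ≈ -0.18791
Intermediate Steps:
Z(p, G) = 2*p + G*p²
V(r) = 5184 (V(r) = (4*(2 - 5*4))² = (4*(2 - 20))² = (4*(-18))² = (-72)² = 5184)
V(-265)/(-27588) = 5184/(-27588) = 5184*(-1/27588) = -432/2299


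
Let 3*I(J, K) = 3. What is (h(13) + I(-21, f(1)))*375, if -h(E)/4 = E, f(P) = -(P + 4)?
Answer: -19125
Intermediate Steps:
f(P) = -4 - P (f(P) = -(4 + P) = -4 - P)
I(J, K) = 1 (I(J, K) = (1/3)*3 = 1)
h(E) = -4*E
(h(13) + I(-21, f(1)))*375 = (-4*13 + 1)*375 = (-52 + 1)*375 = -51*375 = -19125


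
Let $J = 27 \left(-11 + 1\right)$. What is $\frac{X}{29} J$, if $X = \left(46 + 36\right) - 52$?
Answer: $- \frac{8100}{29} \approx -279.31$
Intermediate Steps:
$J = -270$ ($J = 27 \left(-10\right) = -270$)
$X = 30$ ($X = 82 - 52 = 30$)
$\frac{X}{29} J = \frac{30}{29} \left(-270\right) = - \frac{8100}{29}$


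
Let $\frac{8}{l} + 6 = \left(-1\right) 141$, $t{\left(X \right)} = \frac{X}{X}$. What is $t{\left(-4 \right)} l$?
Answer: $- \frac{8}{147} \approx -0.054422$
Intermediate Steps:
$t{\left(X \right)} = 1$
$l = - \frac{8}{147}$ ($l = \frac{8}{-6 - 141} = \frac{8}{-147} = 8 \left(- \frac{1}{147}\right) = - \frac{8}{147} \approx -0.054422$)
$t{\left(-4 \right)} l = 1 \left(- \frac{8}{147}\right) = - \frac{8}{147}$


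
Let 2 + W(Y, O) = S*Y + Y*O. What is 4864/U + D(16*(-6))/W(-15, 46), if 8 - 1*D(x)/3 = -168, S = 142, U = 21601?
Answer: 1160440/30479011 ≈ 0.038073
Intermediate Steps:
W(Y, O) = -2 + 142*Y + O*Y (W(Y, O) = -2 + (142*Y + Y*O) = -2 + (142*Y + O*Y) = -2 + 142*Y + O*Y)
D(x) = 528 (D(x) = 24 - 3*(-168) = 24 + 504 = 528)
4864/U + D(16*(-6))/W(-15, 46) = 4864/21601 + 528/(-2 + 142*(-15) + 46*(-15)) = 4864*(1/21601) + 528/(-2 - 2130 - 690) = 4864/21601 + 528/(-2822) = 4864/21601 + 528*(-1/2822) = 4864/21601 - 264/1411 = 1160440/30479011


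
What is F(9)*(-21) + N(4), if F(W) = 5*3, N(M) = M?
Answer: -311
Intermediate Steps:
F(W) = 15
F(9)*(-21) + N(4) = 15*(-21) + 4 = -315 + 4 = -311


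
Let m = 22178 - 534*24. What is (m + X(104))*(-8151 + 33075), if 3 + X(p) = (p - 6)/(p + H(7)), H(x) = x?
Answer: 8631571676/37 ≈ 2.3329e+8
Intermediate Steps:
m = 9362 (m = 22178 - 12816 = 9362)
X(p) = -3 + (-6 + p)/(7 + p) (X(p) = -3 + (p - 6)/(p + 7) = -3 + (-6 + p)/(7 + p))
(m + X(104))*(-8151 + 33075) = (9362 + (-27 - 2*104)/(7 + 104))*(-8151 + 33075) = (9362 + (-27 - 208)/111)*24924 = (9362 + (1/111)*(-235))*24924 = (9362 - 235/111)*24924 = (1038947/111)*24924 = 8631571676/37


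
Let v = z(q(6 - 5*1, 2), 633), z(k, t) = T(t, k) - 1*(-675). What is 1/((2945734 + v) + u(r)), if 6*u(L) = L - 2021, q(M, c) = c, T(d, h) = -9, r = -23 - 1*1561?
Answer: 6/17674795 ≈ 3.3947e-7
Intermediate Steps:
r = -1584 (r = -23 - 1561 = -1584)
z(k, t) = 666 (z(k, t) = -9 - 1*(-675) = -9 + 675 = 666)
u(L) = -2021/6 + L/6 (u(L) = (L - 2021)/6 = (-2021 + L)/6 = -2021/6 + L/6)
v = 666
1/((2945734 + v) + u(r)) = 1/((2945734 + 666) + (-2021/6 + (1/6)*(-1584))) = 1/(2946400 + (-2021/6 - 264)) = 1/(2946400 - 3605/6) = 1/(17674795/6) = 6/17674795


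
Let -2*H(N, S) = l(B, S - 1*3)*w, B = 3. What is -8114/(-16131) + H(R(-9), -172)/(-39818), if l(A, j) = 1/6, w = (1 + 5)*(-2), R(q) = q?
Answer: 323067121/642304158 ≈ 0.50298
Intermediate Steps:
w = -12 (w = 6*(-2) = -12)
l(A, j) = 1/6
H(N, S) = 1 (H(N, S) = -(-12)/12 = -1/2*(-2) = 1)
-8114/(-16131) + H(R(-9), -172)/(-39818) = -8114/(-16131) + 1/(-39818) = -8114*(-1/16131) + 1*(-1/39818) = 8114/16131 - 1/39818 = 323067121/642304158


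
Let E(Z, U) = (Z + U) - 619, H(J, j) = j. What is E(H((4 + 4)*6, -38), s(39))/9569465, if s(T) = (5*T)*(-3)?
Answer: -1242/9569465 ≈ -0.00012979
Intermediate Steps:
s(T) = -15*T
E(Z, U) = -619 + U + Z (E(Z, U) = (U + Z) - 619 = -619 + U + Z)
E(H((4 + 4)*6, -38), s(39))/9569465 = (-619 - 15*39 - 38)/9569465 = (-619 - 585 - 38)*(1/9569465) = -1242*1/9569465 = -1242/9569465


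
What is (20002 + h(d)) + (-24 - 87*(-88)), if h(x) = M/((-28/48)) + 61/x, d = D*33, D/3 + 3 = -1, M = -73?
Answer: 76947917/2772 ≈ 27759.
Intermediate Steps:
D = -12 (D = -9 + 3*(-1) = -9 - 3 = -12)
d = -396 (d = -12*33 = -396)
h(x) = 876/7 + 61/x (h(x) = -73/((-28/48)) + 61/x = -73/((-28*1/48)) + 61/x = -73/(-7/12) + 61/x = -73*(-12/7) + 61/x = 876/7 + 61/x)
(20002 + h(d)) + (-24 - 87*(-88)) = (20002 + (876/7 + 61/(-396))) + (-24 - 87*(-88)) = (20002 + (876/7 + 61*(-1/396))) + (-24 + 7656) = (20002 + (876/7 - 61/396)) + 7632 = (20002 + 346469/2772) + 7632 = 55792013/2772 + 7632 = 76947917/2772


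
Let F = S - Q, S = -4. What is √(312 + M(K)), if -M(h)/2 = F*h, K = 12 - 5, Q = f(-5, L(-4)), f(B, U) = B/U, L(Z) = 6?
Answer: √3207/3 ≈ 18.877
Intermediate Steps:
Q = -⅚ (Q = -5/6 = -5*⅙ = -⅚ ≈ -0.83333)
K = 7
F = -19/6 (F = -4 - 1*(-⅚) = -4 + ⅚ = -19/6 ≈ -3.1667)
M(h) = 19*h/3 (M(h) = -(-19)*h/3 = 19*h/3)
√(312 + M(K)) = √(312 + (19/3)*7) = √(312 + 133/3) = √(1069/3) = √3207/3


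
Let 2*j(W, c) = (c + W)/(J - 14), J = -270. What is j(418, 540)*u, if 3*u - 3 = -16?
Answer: 6227/852 ≈ 7.3087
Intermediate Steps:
u = -13/3 (u = 1 + (⅓)*(-16) = 1 - 16/3 = -13/3 ≈ -4.3333)
j(W, c) = -W/568 - c/568 (j(W, c) = ((c + W)/(-270 - 14))/2 = ((W + c)/(-284))/2 = ((W + c)*(-1/284))/2 = (-W/284 - c/284)/2 = -W/568 - c/568)
j(418, 540)*u = (-1/568*418 - 1/568*540)*(-13/3) = (-209/284 - 135/142)*(-13/3) = -479/284*(-13/3) = 6227/852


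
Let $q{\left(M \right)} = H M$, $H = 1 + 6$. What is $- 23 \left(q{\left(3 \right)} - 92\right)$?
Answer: $1633$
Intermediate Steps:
$H = 7$
$q{\left(M \right)} = 7 M$
$- 23 \left(q{\left(3 \right)} - 92\right) = - 23 \left(7 \cdot 3 - 92\right) = - 23 \left(21 - 92\right) = \left(-23\right) \left(-71\right) = 1633$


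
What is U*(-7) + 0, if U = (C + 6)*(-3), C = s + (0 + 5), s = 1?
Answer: 252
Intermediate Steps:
C = 6 (C = 1 + (0 + 5) = 1 + 5 = 6)
U = -36 (U = (6 + 6)*(-3) = 12*(-3) = -36)
U*(-7) + 0 = -36*(-7) + 0 = 252 + 0 = 252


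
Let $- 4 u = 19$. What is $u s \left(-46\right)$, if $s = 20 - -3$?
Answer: $\frac{10051}{2} \approx 5025.5$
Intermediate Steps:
$u = - \frac{19}{4}$ ($u = \left(- \frac{1}{4}\right) 19 = - \frac{19}{4} \approx -4.75$)
$s = 23$ ($s = 20 + 3 = 23$)
$u s \left(-46\right) = \left(- \frac{19}{4}\right) 23 \left(-46\right) = \left(- \frac{437}{4}\right) \left(-46\right) = \frac{10051}{2}$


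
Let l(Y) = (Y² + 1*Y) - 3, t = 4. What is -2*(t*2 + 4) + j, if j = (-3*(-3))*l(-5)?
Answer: 129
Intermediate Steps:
l(Y) = -3 + Y + Y² (l(Y) = (Y² + Y) - 3 = (Y + Y²) - 3 = -3 + Y + Y²)
j = 153 (j = (-3*(-3))*(-3 - 5 + (-5)²) = 9*(-3 - 5 + 25) = 9*17 = 153)
-2*(t*2 + 4) + j = -2*(4*2 + 4) + 153 = -2*(8 + 4) + 153 = -2*12 + 153 = -24 + 153 = 129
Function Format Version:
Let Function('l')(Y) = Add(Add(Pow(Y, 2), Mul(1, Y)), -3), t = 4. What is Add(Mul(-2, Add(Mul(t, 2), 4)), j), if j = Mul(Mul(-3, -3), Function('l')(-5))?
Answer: 129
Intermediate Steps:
Function('l')(Y) = Add(-3, Y, Pow(Y, 2)) (Function('l')(Y) = Add(Add(Pow(Y, 2), Y), -3) = Add(Add(Y, Pow(Y, 2)), -3) = Add(-3, Y, Pow(Y, 2)))
j = 153 (j = Mul(Mul(-3, -3), Add(-3, -5, Pow(-5, 2))) = Mul(9, Add(-3, -5, 25)) = Mul(9, 17) = 153)
Add(Mul(-2, Add(Mul(t, 2), 4)), j) = Add(Mul(-2, Add(Mul(4, 2), 4)), 153) = Add(Mul(-2, Add(8, 4)), 153) = Add(Mul(-2, 12), 153) = Add(-24, 153) = 129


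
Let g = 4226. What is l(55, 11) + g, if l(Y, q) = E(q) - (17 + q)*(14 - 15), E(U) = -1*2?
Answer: 4252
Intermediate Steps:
E(U) = -2
l(Y, q) = 15 + q (l(Y, q) = -2 - (17 + q)*(14 - 15) = -2 - (17 + q)*(-1) = -2 - (-17 - q) = -2 + (17 + q) = 15 + q)
l(55, 11) + g = (15 + 11) + 4226 = 26 + 4226 = 4252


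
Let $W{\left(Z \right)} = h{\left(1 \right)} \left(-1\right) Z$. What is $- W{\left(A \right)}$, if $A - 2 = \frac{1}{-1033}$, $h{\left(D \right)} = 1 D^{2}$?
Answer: $\frac{2065}{1033} \approx 1.999$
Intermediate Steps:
$h{\left(D \right)} = D^{2}$
$A = \frac{2065}{1033}$ ($A = 2 + \frac{1}{-1033} = 2 - \frac{1}{1033} = \frac{2065}{1033} \approx 1.999$)
$W{\left(Z \right)} = - Z$ ($W{\left(Z \right)} = 1^{2} \left(-1\right) Z = 1 \left(-1\right) Z = - Z$)
$- W{\left(A \right)} = - \frac{\left(-1\right) 2065}{1033} = \left(-1\right) \left(- \frac{2065}{1033}\right) = \frac{2065}{1033}$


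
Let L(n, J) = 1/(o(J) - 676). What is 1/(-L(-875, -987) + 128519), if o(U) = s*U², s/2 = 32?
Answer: 62346140/8012663566659 ≈ 7.7810e-6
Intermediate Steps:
s = 64 (s = 2*32 = 64)
o(U) = 64*U²
L(n, J) = 1/(-676 + 64*J²) (L(n, J) = 1/(64*J² - 676) = 1/(-676 + 64*J²))
1/(-L(-875, -987) + 128519) = 1/(-1/(4*(-169 + 16*(-987)²)) + 128519) = 1/(-1/(4*(-169 + 16*974169)) + 128519) = 1/(-1/(4*(-169 + 15586704)) + 128519) = 1/(-1/(4*15586535) + 128519) = 1/(-1*1/62346140 + 128519) = 1/(-1/62346140 + 128519) = 1/(8012663566659/62346140) = 62346140/8012663566659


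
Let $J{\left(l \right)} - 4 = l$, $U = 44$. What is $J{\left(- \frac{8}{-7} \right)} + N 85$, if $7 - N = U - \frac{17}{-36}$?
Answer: $- \frac{801359}{252} \approx -3180.0$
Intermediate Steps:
$J{\left(l \right)} = 4 + l$
$N = - \frac{1349}{36}$ ($N = 7 - \left(44 - \frac{17}{-36}\right) = 7 - \left(44 - 17 \left(- \frac{1}{36}\right)\right) = 7 - \left(44 - - \frac{17}{36}\right) = 7 - \left(44 + \frac{17}{36}\right) = 7 - \frac{1601}{36} = - \frac{1349}{36} \approx -37.472$)
$J{\left(- \frac{8}{-7} \right)} + N 85 = \left(4 - \frac{8}{-7}\right) - \frac{114665}{36} = \left(4 - - \frac{8}{7}\right) - \frac{114665}{36} = \left(4 + \frac{8}{7}\right) - \frac{114665}{36} = \frac{36}{7} - \frac{114665}{36} = - \frac{801359}{252}$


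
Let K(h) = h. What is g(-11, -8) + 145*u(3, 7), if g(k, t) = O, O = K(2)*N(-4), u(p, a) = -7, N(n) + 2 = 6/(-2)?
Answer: -1025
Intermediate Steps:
N(n) = -5 (N(n) = -2 + 6/(-2) = -2 + 6*(-½) = -2 - 3 = -5)
O = -10 (O = 2*(-5) = -10)
g(k, t) = -10
g(-11, -8) + 145*u(3, 7) = -10 + 145*(-7) = -10 - 1015 = -1025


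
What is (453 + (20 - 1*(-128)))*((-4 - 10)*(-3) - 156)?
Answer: -68514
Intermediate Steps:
(453 + (20 - 1*(-128)))*((-4 - 10)*(-3) - 156) = (453 + (20 + 128))*(-14*(-3) - 156) = (453 + 148)*(42 - 156) = 601*(-114) = -68514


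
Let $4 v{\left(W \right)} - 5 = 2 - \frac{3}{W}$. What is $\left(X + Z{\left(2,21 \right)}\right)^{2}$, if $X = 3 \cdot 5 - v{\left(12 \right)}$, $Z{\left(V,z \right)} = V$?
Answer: $\frac{60025}{256} \approx 234.47$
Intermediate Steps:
$v{\left(W \right)} = \frac{7}{4} - \frac{3}{4 W}$ ($v{\left(W \right)} = \frac{5}{4} + \frac{2 - \frac{3}{W}}{4} = \frac{5}{4} + \left(\frac{1}{2} - \frac{3}{4 W}\right) = \frac{7}{4} - \frac{3}{4 W}$)
$X = \frac{213}{16}$ ($X = 3 \cdot 5 - \frac{-3 + 7 \cdot 12}{4 \cdot 12} = 15 - \frac{1}{4} \cdot \frac{1}{12} \left(-3 + 84\right) = 15 - \frac{1}{4} \cdot \frac{1}{12} \cdot 81 = 15 - \frac{27}{16} = \frac{213}{16} \approx 13.313$)
$\left(X + Z{\left(2,21 \right)}\right)^{2} = \left(\frac{213}{16} + 2\right)^{2} = \left(\frac{245}{16}\right)^{2} = \frac{60025}{256}$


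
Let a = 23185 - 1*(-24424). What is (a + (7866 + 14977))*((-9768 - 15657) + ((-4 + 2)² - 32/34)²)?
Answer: -517478464692/289 ≈ -1.7906e+9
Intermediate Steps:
a = 47609 (a = 23185 + 24424 = 47609)
(a + (7866 + 14977))*((-9768 - 15657) + ((-4 + 2)² - 32/34)²) = (47609 + (7866 + 14977))*((-9768 - 15657) + ((-4 + 2)² - 32/34)²) = (47609 + 22843)*(-25425 + ((-2)² - 32*1/34)²) = 70452*(-25425 + (4 - 16/17)²) = 70452*(-25425 + (52/17)²) = 70452*(-25425 + 2704/289) = 70452*(-7345121/289) = -517478464692/289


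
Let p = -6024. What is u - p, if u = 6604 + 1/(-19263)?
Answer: 243253163/19263 ≈ 12628.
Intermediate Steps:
u = 127212851/19263 (u = 6604 - 1/19263 = 127212851/19263 ≈ 6604.0)
u - p = 127212851/19263 - 1*(-6024) = 127212851/19263 + 6024 = 243253163/19263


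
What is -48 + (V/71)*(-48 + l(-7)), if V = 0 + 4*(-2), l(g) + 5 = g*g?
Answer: -3376/71 ≈ -47.549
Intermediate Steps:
l(g) = -5 + g² (l(g) = -5 + g*g = -5 + g²)
V = -8 (V = 0 - 8 = -8)
-48 + (V/71)*(-48 + l(-7)) = -48 + (-8/71)*(-48 + (-5 + (-7)²)) = -48 + (-8*1/71)*(-48 + (-5 + 49)) = -48 - 8*(-48 + 44)/71 = -48 - 8/71*(-4) = -48 + 32/71 = -3376/71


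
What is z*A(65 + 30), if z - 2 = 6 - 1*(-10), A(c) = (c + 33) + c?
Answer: 4014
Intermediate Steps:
A(c) = 33 + 2*c (A(c) = (33 + c) + c = 33 + 2*c)
z = 18 (z = 2 + (6 - 1*(-10)) = 2 + (6 + 10) = 2 + 16 = 18)
z*A(65 + 30) = 18*(33 + 2*(65 + 30)) = 18*(33 + 2*95) = 18*(33 + 190) = 18*223 = 4014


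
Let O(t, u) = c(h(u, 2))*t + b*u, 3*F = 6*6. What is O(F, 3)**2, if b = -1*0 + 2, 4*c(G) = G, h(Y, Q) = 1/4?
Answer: 729/16 ≈ 45.563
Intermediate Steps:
h(Y, Q) = 1/4
c(G) = G/4
b = 2 (b = 0 + 2 = 2)
F = 12 (F = (6*6)/3 = (1/3)*36 = 12)
O(t, u) = 2*u + t/16 (O(t, u) = ((1/4)*(1/4))*t + 2*u = t/16 + 2*u = 2*u + t/16)
O(F, 3)**2 = (2*3 + (1/16)*12)**2 = (6 + 3/4)**2 = (27/4)**2 = 729/16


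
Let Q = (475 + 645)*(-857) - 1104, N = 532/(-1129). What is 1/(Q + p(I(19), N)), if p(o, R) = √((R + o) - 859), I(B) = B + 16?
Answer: -271226444/260633424235843 - I*√262726203/521266848471686 ≈ -1.0406e-6 - 3.1095e-11*I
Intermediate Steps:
I(B) = 16 + B
N = -532/1129 (N = 532*(-1/1129) = -532/1129 ≈ -0.47121)
Q = -960944 (Q = 1120*(-857) - 1104 = -959840 - 1104 = -960944)
p(o, R) = √(-859 + R + o)
1/(Q + p(I(19), N)) = 1/(-960944 + √(-859 - 532/1129 + (16 + 19))) = 1/(-960944 + √(-859 - 532/1129 + 35)) = 1/(-960944 + √(-930828/1129)) = 1/(-960944 + 2*I*√262726203/1129)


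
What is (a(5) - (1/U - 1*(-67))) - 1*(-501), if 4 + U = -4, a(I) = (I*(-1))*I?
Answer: 3273/8 ≈ 409.13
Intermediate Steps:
a(I) = -I² (a(I) = (-I)*I = -I²)
U = -8 (U = -4 - 4 = -8)
(a(5) - (1/U - 1*(-67))) - 1*(-501) = (-1*5² - (1/(-8) - 1*(-67))) - 1*(-501) = (-1*25 - (-⅛ + 67)) + 501 = (-25 - 1*535/8) + 501 = (-25 - 535/8) + 501 = -735/8 + 501 = 3273/8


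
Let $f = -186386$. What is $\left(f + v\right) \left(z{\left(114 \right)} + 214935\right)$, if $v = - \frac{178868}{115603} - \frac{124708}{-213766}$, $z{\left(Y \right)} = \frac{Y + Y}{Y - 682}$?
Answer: $- \frac{35144547263311668739524}{877275676879} \approx -4.0061 \cdot 10^{10}$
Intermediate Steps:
$z{\left(Y \right)} = \frac{2 Y}{-682 + Y}$
$v = - \frac{11909638982}{12355995449}$ ($v = \left(-178868\right) \frac{1}{115603} - - \frac{62354}{106883} = - \frac{178868}{115603} + \frac{62354}{106883} = - \frac{11909638982}{12355995449} \approx -0.96387$)
$\left(f + v\right) \left(z{\left(114 \right)} + 214935\right) = \left(-186386 - \frac{11909638982}{12355995449}\right) \left(2 \cdot 114 \frac{1}{-682 + 114} + 214935\right) = - \frac{2302996477396296 \left(2 \cdot 114 \frac{1}{-568} + 214935\right)}{12355995449} = - \frac{2302996477396296 \left(2 \cdot 114 \left(- \frac{1}{568}\right) + 214935\right)}{12355995449} = - \frac{2302996477396296 \left(- \frac{57}{142} + 214935\right)}{12355995449} = \left(- \frac{2302996477396296}{12355995449}\right) \frac{30520713}{142} = - \frac{35144547263311668739524}{877275676879}$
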